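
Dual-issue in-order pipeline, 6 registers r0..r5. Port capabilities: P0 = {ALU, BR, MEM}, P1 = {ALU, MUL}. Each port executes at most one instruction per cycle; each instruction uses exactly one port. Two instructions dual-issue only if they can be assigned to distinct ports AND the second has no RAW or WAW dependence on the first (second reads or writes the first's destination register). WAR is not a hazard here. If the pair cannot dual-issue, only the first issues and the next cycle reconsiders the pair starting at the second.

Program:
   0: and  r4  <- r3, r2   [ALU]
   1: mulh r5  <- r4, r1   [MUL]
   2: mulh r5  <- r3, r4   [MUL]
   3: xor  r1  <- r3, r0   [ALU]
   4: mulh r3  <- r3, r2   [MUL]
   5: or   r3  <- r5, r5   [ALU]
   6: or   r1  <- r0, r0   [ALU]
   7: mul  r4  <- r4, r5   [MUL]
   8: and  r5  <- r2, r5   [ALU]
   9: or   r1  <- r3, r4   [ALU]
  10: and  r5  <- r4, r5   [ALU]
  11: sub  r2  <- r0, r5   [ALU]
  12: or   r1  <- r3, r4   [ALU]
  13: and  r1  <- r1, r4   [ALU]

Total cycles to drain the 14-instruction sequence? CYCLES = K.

#0 head=0: and.ALU i0 RAW r4
#1 head=1: mulh.MUL i1 no-port MUL/MUL
#2 head=2: mulh.MUL/xor.ALU i2/i3 dual
#3 head=4: mulh.MUL i4 WAW r3
#4 head=5: or.ALU/or.ALU i5/i6 dual
#5 head=7: mul.MUL/and.ALU i7/i8 dual
#6 head=9: or.ALU/and.ALU i9/i10 dual
#7 head=11: sub.ALU/or.ALU i11/i12 dual
#8 head=13: and.ALU i13 tail

CYCLES = 9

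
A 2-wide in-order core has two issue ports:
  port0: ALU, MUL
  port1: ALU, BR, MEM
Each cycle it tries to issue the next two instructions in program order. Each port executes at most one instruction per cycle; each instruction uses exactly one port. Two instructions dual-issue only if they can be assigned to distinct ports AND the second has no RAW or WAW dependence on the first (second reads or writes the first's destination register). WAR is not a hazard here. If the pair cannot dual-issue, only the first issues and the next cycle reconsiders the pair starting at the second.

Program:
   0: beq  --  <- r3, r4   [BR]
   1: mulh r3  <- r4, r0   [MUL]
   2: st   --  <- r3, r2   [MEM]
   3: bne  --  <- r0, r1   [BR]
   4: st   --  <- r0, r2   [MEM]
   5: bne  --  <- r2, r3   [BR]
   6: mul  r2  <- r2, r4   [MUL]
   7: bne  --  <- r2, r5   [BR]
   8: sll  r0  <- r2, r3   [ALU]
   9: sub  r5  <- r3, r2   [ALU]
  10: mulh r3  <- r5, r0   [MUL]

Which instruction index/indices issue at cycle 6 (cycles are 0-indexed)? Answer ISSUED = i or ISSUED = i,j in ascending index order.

  cy0 -> i0+i1 (beq+mulh) pair
  cy1 -> i2 (st) no-port MEM/BR
  cy2 -> i3 (bne) no-port BR/MEM
  cy3 -> i4 (st) no-port MEM/BR
  cy4 -> i5+i6 (bne+mul) pair
  cy5 -> i7+i8 (bne+sll) pair
  cy6 -> i9 (sub) RAW r5
  cy7 -> i10 (mulh) tail

ISSUED = 9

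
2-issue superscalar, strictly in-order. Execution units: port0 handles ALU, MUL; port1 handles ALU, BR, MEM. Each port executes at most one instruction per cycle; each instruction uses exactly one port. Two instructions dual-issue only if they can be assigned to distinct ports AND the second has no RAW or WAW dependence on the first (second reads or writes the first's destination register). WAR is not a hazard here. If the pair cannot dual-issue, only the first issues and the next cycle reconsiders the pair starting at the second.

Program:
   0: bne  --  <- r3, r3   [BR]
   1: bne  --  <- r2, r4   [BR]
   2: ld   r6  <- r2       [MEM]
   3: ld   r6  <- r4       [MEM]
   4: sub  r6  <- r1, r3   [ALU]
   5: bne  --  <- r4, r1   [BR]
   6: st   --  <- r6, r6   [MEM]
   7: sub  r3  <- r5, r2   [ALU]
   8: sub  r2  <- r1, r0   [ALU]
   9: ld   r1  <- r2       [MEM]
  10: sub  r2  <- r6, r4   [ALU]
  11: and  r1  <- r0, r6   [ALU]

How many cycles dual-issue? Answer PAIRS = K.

[0] i0  bne.BR  -- no-port BR/BR
[1] i1  bne.BR  -- no-port BR/MEM
[2] i2  ld.MEM  -- no-port MEM/MEM
[3] i3  ld.MEM  -- WAW r6
[4] i4,i5  sub.ALU;bne.BR  -- dual
[5] i6,i7  st.MEM;sub.ALU  -- dual
[6] i8  sub.ALU  -- RAW r2
[7] i9,i10  ld.MEM;sub.ALU  -- dual
[8] i11  and.ALU  -- tail

PAIRS = 3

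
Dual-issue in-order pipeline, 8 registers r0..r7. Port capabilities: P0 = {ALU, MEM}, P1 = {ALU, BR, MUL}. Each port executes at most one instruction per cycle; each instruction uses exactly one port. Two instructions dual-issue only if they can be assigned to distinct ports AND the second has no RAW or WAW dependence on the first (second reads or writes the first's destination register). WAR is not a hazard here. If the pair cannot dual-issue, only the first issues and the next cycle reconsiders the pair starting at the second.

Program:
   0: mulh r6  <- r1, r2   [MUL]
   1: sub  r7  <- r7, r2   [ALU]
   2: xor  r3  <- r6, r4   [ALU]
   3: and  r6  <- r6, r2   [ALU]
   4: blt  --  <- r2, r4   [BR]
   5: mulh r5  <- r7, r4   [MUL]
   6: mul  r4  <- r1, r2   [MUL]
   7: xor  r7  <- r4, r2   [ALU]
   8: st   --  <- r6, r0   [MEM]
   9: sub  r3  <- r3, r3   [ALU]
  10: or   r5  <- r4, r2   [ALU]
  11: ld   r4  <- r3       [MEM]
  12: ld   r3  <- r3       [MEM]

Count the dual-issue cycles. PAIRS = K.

#0 head=0: mulh.MUL;sub.ALU i0/i1 pair
#1 head=2: xor.ALU;and.ALU i2/i3 pair
#2 head=4: blt.BR i4 no-port BR/MUL
#3 head=5: mulh.MUL i5 no-port MUL/MUL
#4 head=6: mul.MUL i6 RAW r4
#5 head=7: xor.ALU;st.MEM i7/i8 pair
#6 head=9: sub.ALU;or.ALU i9/i10 pair
#7 head=11: ld.MEM i11 no-port MEM/MEM
#8 head=12: ld.MEM i12 tail

PAIRS = 4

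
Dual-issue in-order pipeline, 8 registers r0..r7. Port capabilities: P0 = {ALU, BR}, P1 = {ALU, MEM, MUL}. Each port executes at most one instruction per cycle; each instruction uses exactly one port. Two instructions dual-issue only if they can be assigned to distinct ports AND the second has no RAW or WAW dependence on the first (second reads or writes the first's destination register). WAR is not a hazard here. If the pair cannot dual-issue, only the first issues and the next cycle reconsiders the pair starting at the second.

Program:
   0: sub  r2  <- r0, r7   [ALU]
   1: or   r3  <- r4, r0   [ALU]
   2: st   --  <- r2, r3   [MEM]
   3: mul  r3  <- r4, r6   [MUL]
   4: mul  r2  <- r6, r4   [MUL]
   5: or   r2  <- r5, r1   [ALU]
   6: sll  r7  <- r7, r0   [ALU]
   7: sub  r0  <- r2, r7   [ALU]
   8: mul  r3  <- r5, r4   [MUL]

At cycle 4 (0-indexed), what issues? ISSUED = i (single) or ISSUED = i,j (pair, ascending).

c0: i0,i1 sub.ALU;or.ALU  dual
c1: i2 st.MEM  no-port MEM/MUL
c2: i3 mul.MUL  no-port MUL/MUL
c3: i4 mul.MUL  WAW r2
c4: i5,i6 or.ALU;sll.ALU  dual
c5: i7,i8 sub.ALU;mul.MUL  dual

ISSUED = 5,6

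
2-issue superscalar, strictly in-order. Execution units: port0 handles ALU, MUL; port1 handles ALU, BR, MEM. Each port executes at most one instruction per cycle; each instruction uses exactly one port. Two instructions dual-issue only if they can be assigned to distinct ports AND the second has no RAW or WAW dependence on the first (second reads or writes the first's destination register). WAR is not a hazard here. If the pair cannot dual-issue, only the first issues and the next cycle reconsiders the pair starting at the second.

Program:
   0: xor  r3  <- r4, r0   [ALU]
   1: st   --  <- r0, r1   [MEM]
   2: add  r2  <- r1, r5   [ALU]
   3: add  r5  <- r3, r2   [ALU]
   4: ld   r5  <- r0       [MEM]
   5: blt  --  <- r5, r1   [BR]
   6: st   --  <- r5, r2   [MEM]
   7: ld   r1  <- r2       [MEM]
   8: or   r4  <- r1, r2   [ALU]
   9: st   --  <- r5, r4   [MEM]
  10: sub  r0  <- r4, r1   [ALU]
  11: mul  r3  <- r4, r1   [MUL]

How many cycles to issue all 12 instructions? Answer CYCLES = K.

CYCLES = 10

  cy0 -> i0+i1 (xor.ALU+st.MEM) dual
  cy1 -> i2 (add.ALU) RAW r2
  cy2 -> i3 (add.ALU) WAW r5
  cy3 -> i4 (ld.MEM) no-port MEM/BR
  cy4 -> i5 (blt.BR) no-port BR/MEM
  cy5 -> i6 (st.MEM) no-port MEM/MEM
  cy6 -> i7 (ld.MEM) RAW r1
  cy7 -> i8 (or.ALU) RAW r4
  cy8 -> i9+i10 (st.MEM+sub.ALU) dual
  cy9 -> i11 (mul.MUL) tail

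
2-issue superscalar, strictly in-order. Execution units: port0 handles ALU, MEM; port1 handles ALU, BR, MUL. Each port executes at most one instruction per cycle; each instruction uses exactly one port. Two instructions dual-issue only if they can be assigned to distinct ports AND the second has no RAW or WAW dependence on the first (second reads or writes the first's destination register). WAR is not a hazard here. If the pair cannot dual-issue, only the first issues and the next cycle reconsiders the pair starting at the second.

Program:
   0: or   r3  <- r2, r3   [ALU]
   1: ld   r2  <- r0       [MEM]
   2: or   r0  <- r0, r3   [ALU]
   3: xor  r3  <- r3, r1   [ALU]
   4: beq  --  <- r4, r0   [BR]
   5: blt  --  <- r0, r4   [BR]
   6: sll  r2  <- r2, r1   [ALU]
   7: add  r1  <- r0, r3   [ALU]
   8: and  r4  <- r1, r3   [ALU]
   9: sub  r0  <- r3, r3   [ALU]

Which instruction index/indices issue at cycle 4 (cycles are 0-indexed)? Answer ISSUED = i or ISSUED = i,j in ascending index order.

ISSUED = 7

#0 head=0: or;ld i0&i1 pair
#1 head=2: or;xor i2&i3 pair
#2 head=4: beq i4 no-port BR/BR
#3 head=5: blt;sll i5&i6 pair
#4 head=7: add i7 RAW r1
#5 head=8: and;sub i8&i9 pair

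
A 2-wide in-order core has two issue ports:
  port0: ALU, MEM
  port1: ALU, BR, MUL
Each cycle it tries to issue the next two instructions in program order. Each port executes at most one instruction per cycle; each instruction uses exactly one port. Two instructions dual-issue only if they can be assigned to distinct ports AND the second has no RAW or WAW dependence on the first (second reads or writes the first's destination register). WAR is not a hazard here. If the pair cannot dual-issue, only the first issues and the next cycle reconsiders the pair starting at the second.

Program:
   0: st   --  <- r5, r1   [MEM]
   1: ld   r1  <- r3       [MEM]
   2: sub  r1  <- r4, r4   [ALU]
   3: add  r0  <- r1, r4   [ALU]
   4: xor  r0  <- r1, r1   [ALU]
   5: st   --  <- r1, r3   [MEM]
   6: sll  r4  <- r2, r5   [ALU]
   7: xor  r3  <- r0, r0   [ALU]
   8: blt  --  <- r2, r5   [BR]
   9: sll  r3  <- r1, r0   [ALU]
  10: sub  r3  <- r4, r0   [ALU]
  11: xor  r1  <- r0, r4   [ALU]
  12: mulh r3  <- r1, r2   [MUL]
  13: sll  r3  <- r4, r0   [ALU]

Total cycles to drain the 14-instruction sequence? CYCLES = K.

  cy0 -> i0 (st) no-port MEM/MEM
  cy1 -> i1 (ld) WAW r1
  cy2 -> i2 (sub) RAW r1
  cy3 -> i3 (add) WAW r0
  cy4 -> i4+i5 (xor+st) 2-wide
  cy5 -> i6+i7 (sll+xor) 2-wide
  cy6 -> i8+i9 (blt+sll) 2-wide
  cy7 -> i10+i11 (sub+xor) 2-wide
  cy8 -> i12 (mulh) WAW r3
  cy9 -> i13 (sll) tail

CYCLES = 10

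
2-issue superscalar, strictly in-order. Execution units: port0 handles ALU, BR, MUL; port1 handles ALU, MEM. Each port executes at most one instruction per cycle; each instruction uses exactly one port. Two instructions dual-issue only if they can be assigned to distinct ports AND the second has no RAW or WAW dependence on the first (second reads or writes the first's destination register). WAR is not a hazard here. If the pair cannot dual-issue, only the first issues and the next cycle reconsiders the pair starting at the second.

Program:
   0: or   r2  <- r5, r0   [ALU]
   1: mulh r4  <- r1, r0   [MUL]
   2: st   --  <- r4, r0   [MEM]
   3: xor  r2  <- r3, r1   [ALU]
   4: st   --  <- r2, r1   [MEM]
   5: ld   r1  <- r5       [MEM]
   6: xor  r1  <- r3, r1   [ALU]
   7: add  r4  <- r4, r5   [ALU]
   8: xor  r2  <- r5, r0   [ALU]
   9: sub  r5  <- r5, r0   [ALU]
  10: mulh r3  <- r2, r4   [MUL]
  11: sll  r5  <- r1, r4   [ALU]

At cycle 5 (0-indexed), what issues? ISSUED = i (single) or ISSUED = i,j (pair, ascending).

ISSUED = 8,9

#0 head=0: or/mulh i0+i1 dual
#1 head=2: st/xor i2+i3 dual
#2 head=4: st i4 no-port MEM/MEM
#3 head=5: ld i5 RAW+WAW r1
#4 head=6: xor/add i6+i7 dual
#5 head=8: xor/sub i8+i9 dual
#6 head=10: mulh/sll i10+i11 dual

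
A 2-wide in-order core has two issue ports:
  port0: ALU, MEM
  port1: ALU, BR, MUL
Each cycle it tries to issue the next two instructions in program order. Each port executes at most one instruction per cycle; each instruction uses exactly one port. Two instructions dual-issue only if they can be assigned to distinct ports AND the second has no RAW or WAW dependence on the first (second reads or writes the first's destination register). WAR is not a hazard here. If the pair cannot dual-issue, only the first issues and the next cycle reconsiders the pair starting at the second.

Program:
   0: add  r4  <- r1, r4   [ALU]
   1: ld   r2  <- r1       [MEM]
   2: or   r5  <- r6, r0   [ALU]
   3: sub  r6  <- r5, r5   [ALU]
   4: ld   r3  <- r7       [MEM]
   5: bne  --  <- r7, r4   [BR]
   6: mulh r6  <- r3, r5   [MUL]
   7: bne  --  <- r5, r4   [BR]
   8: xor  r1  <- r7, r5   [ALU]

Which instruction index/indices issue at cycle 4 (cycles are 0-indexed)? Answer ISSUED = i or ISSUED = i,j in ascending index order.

  cy0 -> i0,i1 (add/ld) 2-wide
  cy1 -> i2 (or) RAW r5
  cy2 -> i3,i4 (sub/ld) 2-wide
  cy3 -> i5 (bne) no-port BR/MUL
  cy4 -> i6 (mulh) no-port MUL/BR
  cy5 -> i7,i8 (bne/xor) 2-wide

ISSUED = 6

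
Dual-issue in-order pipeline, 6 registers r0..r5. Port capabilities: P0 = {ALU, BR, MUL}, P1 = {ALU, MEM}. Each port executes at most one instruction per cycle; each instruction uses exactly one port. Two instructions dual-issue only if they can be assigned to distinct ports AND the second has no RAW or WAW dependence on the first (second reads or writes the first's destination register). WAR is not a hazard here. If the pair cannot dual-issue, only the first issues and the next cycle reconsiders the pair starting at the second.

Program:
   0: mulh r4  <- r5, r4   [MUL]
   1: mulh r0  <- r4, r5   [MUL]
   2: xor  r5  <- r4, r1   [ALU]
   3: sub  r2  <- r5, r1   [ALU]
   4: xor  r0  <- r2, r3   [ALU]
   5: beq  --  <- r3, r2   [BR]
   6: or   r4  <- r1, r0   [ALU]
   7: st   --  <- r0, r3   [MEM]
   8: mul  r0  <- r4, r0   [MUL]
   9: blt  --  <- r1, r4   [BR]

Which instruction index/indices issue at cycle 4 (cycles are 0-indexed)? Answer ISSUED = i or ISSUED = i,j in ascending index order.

t=0 i0:mulh.MUL ; no-port MUL/MUL
t=1 i1&i2:mulh.MUL xor.ALU ; pair
t=2 i3:sub.ALU ; RAW r2
t=3 i4&i5:xor.ALU beq.BR ; pair
t=4 i6&i7:or.ALU st.MEM ; pair
t=5 i8:mul.MUL ; no-port MUL/BR
t=6 i9:blt.BR ; tail

ISSUED = 6,7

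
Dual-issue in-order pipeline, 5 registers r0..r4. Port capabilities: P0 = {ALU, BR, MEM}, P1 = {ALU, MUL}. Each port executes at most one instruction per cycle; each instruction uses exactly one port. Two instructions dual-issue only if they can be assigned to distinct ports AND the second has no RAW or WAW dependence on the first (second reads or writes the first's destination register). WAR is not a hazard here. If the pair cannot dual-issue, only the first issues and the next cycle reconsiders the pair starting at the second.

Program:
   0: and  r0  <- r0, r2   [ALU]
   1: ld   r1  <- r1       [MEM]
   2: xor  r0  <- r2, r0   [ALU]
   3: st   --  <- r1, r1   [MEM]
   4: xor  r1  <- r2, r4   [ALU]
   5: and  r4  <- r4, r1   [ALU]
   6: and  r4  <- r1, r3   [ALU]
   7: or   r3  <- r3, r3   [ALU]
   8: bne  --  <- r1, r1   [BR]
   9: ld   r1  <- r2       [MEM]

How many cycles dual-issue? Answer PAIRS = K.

  cy0 -> i0,i1 (and.ALU ld.MEM) 2-wide
  cy1 -> i2,i3 (xor.ALU st.MEM) 2-wide
  cy2 -> i4 (xor.ALU) RAW r1
  cy3 -> i5 (and.ALU) WAW r4
  cy4 -> i6,i7 (and.ALU or.ALU) 2-wide
  cy5 -> i8 (bne.BR) no-port BR/MEM
  cy6 -> i9 (ld.MEM) tail

PAIRS = 3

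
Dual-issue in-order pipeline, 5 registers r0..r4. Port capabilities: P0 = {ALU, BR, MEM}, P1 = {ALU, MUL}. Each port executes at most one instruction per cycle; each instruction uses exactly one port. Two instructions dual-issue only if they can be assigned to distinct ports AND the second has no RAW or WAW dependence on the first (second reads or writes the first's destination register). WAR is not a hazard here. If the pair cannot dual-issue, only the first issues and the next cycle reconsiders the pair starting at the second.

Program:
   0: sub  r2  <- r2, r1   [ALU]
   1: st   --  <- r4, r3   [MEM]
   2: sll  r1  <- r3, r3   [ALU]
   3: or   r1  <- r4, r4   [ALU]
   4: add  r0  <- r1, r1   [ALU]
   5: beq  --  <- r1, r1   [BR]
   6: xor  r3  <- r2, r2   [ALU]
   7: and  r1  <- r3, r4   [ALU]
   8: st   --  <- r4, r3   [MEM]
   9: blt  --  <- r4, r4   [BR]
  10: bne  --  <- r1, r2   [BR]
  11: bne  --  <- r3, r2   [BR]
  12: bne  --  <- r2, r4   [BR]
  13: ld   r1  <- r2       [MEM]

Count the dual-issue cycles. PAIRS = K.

t=0 i0+i1:sub.ALU+st.MEM ; pair
t=1 i2:sll.ALU ; WAW r1
t=2 i3:or.ALU ; RAW r1
t=3 i4+i5:add.ALU+beq.BR ; pair
t=4 i6:xor.ALU ; RAW r3
t=5 i7+i8:and.ALU+st.MEM ; pair
t=6 i9:blt.BR ; no-port BR/BR
t=7 i10:bne.BR ; no-port BR/BR
t=8 i11:bne.BR ; no-port BR/BR
t=9 i12:bne.BR ; no-port BR/MEM
t=10 i13:ld.MEM ; tail

PAIRS = 3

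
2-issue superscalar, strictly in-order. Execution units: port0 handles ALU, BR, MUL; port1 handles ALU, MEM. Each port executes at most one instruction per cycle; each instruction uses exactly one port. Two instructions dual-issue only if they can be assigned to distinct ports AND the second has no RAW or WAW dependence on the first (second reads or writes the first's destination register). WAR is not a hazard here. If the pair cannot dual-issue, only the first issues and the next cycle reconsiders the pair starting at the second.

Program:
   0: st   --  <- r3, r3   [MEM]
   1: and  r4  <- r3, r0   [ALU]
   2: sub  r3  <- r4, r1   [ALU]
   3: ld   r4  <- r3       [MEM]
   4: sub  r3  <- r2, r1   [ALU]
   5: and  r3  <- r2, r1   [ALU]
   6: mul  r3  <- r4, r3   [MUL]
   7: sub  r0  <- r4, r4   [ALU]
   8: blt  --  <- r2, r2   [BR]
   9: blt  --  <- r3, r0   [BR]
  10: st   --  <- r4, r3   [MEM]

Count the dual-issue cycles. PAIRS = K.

[0] i0,i1  st.MEM/and.ALU  -- pair
[1] i2  sub.ALU  -- RAW r3
[2] i3,i4  ld.MEM/sub.ALU  -- pair
[3] i5  and.ALU  -- RAW+WAW r3
[4] i6,i7  mul.MUL/sub.ALU  -- pair
[5] i8  blt.BR  -- no-port BR/BR
[6] i9,i10  blt.BR/st.MEM  -- pair

PAIRS = 4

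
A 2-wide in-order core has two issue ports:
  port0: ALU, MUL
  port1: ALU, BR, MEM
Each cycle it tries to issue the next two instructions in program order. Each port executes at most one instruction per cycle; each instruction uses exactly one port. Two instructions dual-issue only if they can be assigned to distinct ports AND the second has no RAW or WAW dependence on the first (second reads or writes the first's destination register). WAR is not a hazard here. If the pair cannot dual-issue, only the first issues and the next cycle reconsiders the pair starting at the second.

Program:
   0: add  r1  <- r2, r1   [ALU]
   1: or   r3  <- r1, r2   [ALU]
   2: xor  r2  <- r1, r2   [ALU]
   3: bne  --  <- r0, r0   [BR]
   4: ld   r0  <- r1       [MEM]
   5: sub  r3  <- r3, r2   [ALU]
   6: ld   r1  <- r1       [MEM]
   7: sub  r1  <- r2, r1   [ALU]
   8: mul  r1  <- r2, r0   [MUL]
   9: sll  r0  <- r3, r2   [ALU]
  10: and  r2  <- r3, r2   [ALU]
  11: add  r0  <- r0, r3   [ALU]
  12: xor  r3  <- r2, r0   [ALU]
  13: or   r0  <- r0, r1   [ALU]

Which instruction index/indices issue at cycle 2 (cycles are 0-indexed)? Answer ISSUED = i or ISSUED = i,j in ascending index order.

ISSUED = 3

[0] i0  add  -- RAW r1
[1] i1+i2  or xor  -- dual
[2] i3  bne  -- no-port BR/MEM
[3] i4+i5  ld sub  -- dual
[4] i6  ld  -- RAW+WAW r1
[5] i7  sub  -- WAW r1
[6] i8+i9  mul sll  -- dual
[7] i10+i11  and add  -- dual
[8] i12+i13  xor or  -- dual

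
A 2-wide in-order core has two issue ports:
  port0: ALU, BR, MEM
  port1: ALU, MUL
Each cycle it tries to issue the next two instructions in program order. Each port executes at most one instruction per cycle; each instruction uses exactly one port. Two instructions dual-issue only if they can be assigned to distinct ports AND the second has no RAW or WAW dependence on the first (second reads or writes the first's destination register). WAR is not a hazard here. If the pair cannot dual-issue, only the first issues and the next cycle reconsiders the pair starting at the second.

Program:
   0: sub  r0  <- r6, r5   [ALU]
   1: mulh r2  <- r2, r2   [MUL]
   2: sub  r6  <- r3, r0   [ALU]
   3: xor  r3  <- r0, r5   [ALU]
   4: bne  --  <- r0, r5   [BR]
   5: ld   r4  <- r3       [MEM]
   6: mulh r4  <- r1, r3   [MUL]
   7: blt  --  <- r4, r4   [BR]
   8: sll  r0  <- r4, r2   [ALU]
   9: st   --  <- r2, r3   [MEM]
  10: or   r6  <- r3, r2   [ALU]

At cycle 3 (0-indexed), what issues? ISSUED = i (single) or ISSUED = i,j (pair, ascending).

  cy0 -> i0,i1 (sub mulh) dual
  cy1 -> i2,i3 (sub xor) dual
  cy2 -> i4 (bne) no-port BR/MEM
  cy3 -> i5 (ld) WAW r4
  cy4 -> i6 (mulh) RAW r4
  cy5 -> i7,i8 (blt sll) dual
  cy6 -> i9,i10 (st or) dual

ISSUED = 5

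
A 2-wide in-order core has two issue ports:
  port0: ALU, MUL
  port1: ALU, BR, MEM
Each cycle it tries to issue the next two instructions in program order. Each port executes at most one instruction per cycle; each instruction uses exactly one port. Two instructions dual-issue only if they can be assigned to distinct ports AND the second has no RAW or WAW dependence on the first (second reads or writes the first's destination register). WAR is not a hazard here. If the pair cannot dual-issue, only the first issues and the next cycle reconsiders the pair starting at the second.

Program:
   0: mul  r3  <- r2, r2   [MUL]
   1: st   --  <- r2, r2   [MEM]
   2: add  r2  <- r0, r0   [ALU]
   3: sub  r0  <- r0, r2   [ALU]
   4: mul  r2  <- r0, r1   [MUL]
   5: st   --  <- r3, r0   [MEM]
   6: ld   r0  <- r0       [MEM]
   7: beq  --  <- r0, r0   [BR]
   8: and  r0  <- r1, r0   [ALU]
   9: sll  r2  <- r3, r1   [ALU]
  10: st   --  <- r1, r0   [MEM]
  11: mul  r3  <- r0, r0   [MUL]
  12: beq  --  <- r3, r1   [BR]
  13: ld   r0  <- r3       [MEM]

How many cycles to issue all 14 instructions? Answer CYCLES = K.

CYCLES = 10

#0 head=0: mul.MUL+st.MEM i0,i1 2-wide
#1 head=2: add.ALU i2 RAW r2
#2 head=3: sub.ALU i3 RAW r0
#3 head=4: mul.MUL+st.MEM i4,i5 2-wide
#4 head=6: ld.MEM i6 no-port MEM/BR
#5 head=7: beq.BR+and.ALU i7,i8 2-wide
#6 head=9: sll.ALU+st.MEM i9,i10 2-wide
#7 head=11: mul.MUL i11 RAW r3
#8 head=12: beq.BR i12 no-port BR/MEM
#9 head=13: ld.MEM i13 tail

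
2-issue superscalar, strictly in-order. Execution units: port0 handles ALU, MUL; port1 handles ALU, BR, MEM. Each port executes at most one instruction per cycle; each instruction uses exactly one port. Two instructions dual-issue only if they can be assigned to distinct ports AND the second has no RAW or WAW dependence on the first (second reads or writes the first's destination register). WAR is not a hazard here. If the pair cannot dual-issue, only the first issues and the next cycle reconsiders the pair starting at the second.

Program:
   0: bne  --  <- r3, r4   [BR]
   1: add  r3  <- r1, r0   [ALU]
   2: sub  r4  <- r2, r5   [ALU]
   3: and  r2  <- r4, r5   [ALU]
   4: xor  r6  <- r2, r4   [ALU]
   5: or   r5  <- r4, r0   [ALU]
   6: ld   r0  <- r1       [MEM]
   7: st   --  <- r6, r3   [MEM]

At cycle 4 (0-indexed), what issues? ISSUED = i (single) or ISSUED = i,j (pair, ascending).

  cy0 -> i0&i1 (bne.BR+add.ALU) dual
  cy1 -> i2 (sub.ALU) RAW r4
  cy2 -> i3 (and.ALU) RAW r2
  cy3 -> i4&i5 (xor.ALU+or.ALU) dual
  cy4 -> i6 (ld.MEM) no-port MEM/MEM
  cy5 -> i7 (st.MEM) tail

ISSUED = 6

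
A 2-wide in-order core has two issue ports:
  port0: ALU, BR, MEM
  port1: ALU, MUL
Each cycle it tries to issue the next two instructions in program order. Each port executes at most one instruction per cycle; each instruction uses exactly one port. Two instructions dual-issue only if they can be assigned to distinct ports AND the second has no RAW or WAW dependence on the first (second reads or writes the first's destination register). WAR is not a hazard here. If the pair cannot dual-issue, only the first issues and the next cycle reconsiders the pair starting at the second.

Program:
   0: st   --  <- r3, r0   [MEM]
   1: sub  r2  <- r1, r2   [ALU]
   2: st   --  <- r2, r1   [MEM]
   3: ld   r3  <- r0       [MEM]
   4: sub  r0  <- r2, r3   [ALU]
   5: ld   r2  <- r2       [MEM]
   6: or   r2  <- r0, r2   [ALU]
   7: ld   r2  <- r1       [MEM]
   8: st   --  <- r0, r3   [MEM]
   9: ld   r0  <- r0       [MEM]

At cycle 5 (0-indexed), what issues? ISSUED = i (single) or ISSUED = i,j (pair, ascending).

c0: i0+i1 st;sub  dual
c1: i2 st  no-port MEM/MEM
c2: i3 ld  RAW r3
c3: i4+i5 sub;ld  dual
c4: i6 or  WAW r2
c5: i7 ld  no-port MEM/MEM
c6: i8 st  no-port MEM/MEM
c7: i9 ld  tail

ISSUED = 7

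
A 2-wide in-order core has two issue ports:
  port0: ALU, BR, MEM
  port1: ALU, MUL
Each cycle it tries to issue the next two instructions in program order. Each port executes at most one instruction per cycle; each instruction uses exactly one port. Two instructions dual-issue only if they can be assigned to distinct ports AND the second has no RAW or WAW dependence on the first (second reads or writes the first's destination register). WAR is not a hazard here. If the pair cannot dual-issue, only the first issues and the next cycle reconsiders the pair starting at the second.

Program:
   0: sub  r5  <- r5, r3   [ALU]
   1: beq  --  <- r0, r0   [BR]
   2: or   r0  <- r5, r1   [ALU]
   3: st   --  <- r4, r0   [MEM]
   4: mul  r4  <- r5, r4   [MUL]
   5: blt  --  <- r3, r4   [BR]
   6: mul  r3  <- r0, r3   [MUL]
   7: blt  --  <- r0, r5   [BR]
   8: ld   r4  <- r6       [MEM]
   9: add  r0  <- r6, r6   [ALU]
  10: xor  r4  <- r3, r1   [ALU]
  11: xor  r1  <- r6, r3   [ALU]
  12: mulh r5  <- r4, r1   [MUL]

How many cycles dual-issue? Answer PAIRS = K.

0. sub.ALU+beq.BR @i0&i1  | 2-wide
1. or.ALU @i2  | RAW r0
2. st.MEM+mul.MUL @i3&i4  | 2-wide
3. blt.BR+mul.MUL @i5&i6  | 2-wide
4. blt.BR @i7  | no-port BR/MEM
5. ld.MEM+add.ALU @i8&i9  | 2-wide
6. xor.ALU+xor.ALU @i10&i11  | 2-wide
7. mulh.MUL @i12  | tail

PAIRS = 5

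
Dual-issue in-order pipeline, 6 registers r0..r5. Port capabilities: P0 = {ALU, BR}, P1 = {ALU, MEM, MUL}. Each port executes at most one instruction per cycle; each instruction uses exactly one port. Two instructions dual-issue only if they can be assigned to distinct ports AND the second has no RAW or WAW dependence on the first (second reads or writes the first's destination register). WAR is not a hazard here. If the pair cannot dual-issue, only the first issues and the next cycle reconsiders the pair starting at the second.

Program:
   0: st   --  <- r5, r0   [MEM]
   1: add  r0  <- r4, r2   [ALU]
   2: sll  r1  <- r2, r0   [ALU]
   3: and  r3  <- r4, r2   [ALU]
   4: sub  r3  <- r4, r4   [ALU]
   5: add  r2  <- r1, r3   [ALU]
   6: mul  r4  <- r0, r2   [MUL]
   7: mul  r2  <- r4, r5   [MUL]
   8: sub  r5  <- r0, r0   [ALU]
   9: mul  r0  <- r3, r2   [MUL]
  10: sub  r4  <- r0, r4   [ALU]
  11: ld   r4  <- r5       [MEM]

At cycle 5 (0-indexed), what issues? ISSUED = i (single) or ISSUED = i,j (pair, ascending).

ISSUED = 7,8

#0 head=0: st.MEM;add.ALU i0/i1 2-wide
#1 head=2: sll.ALU;and.ALU i2/i3 2-wide
#2 head=4: sub.ALU i4 RAW r3
#3 head=5: add.ALU i5 RAW r2
#4 head=6: mul.MUL i6 no-port MUL/MUL
#5 head=7: mul.MUL;sub.ALU i7/i8 2-wide
#6 head=9: mul.MUL i9 RAW r0
#7 head=10: sub.ALU i10 WAW r4
#8 head=11: ld.MEM i11 tail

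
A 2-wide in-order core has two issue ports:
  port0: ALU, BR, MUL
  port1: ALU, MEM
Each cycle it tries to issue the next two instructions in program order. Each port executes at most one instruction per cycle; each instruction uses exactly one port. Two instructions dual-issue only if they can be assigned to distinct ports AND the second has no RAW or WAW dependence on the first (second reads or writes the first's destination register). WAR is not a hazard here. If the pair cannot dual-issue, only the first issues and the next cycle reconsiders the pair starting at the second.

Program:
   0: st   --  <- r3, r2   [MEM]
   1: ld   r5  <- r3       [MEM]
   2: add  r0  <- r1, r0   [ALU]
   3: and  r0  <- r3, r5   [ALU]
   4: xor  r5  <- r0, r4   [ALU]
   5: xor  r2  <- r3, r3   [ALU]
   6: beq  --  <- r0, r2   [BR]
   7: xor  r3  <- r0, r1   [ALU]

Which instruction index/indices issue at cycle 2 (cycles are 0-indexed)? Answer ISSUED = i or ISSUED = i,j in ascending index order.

t=0 i0:st.MEM ; no-port MEM/MEM
t=1 i1+i2:ld.MEM;add.ALU ; dual
t=2 i3:and.ALU ; RAW r0
t=3 i4+i5:xor.ALU;xor.ALU ; dual
t=4 i6+i7:beq.BR;xor.ALU ; dual

ISSUED = 3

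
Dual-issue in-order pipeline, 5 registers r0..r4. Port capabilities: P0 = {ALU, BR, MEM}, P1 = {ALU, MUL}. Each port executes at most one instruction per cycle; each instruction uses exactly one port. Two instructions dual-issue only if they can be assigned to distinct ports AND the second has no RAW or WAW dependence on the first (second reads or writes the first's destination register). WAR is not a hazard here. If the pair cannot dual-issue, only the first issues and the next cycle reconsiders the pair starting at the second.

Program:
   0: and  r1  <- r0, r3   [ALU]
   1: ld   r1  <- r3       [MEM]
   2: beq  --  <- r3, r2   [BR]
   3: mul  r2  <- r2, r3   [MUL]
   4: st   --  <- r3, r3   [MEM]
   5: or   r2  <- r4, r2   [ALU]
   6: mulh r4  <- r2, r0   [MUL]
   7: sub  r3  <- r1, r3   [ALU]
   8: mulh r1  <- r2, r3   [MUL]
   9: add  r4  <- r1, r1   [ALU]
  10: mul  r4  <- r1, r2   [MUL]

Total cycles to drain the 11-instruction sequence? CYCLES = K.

CYCLES = 8

c0: i0 and  WAW r1
c1: i1 ld  no-port MEM/BR
c2: i2+i3 beq/mul  pair
c3: i4+i5 st/or  pair
c4: i6+i7 mulh/sub  pair
c5: i8 mulh  RAW r1
c6: i9 add  WAW r4
c7: i10 mul  tail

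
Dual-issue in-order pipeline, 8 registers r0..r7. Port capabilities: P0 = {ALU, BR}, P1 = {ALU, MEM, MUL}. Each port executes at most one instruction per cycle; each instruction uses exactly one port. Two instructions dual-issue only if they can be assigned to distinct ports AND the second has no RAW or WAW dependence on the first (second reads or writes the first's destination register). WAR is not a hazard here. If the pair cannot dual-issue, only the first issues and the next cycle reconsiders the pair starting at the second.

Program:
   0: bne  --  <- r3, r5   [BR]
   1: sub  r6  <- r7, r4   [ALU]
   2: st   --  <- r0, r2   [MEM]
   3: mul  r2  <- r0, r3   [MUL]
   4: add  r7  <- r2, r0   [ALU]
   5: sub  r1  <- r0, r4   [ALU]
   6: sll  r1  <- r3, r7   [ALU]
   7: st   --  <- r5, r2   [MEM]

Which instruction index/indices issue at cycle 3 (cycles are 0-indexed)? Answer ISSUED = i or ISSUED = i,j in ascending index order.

0. bne+sub @i0&i1  | pair
1. st @i2  | no-port MEM/MUL
2. mul @i3  | RAW r2
3. add+sub @i4&i5  | pair
4. sll+st @i6&i7  | pair

ISSUED = 4,5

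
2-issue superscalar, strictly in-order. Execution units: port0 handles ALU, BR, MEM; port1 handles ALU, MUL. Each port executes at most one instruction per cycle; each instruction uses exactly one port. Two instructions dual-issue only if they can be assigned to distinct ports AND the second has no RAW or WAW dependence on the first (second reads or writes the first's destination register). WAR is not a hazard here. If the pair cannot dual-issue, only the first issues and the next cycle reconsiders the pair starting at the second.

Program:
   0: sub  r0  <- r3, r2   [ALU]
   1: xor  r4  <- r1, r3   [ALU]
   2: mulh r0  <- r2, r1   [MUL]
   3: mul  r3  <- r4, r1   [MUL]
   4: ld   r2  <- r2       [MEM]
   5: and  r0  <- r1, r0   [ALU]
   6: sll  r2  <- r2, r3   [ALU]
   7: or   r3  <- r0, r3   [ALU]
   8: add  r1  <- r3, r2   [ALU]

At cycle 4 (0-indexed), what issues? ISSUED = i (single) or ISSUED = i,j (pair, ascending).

[0] i0,i1  sub;xor  -- dual
[1] i2  mulh  -- no-port MUL/MUL
[2] i3,i4  mul;ld  -- dual
[3] i5,i6  and;sll  -- dual
[4] i7  or  -- RAW r3
[5] i8  add  -- tail

ISSUED = 7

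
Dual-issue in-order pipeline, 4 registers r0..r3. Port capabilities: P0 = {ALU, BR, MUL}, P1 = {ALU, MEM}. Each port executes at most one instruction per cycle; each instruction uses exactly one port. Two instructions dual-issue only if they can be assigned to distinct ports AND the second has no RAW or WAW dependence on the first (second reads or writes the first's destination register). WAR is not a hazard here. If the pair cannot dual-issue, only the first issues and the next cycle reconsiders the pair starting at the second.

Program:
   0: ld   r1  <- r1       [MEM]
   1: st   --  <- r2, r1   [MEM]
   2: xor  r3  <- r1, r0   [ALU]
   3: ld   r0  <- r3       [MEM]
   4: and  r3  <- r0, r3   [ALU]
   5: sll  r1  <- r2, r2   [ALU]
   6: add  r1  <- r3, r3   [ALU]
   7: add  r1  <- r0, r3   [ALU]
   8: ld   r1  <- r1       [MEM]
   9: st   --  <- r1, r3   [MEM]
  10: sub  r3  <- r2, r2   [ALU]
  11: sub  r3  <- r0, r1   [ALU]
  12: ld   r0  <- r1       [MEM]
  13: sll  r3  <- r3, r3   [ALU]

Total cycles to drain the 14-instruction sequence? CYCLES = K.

CYCLES = 10

t=0 i0:ld.MEM ; no-port MEM/MEM
t=1 i1,i2:st.MEM xor.ALU ; 2-wide
t=2 i3:ld.MEM ; RAW r0
t=3 i4,i5:and.ALU sll.ALU ; 2-wide
t=4 i6:add.ALU ; WAW r1
t=5 i7:add.ALU ; RAW+WAW r1
t=6 i8:ld.MEM ; no-port MEM/MEM
t=7 i9,i10:st.MEM sub.ALU ; 2-wide
t=8 i11,i12:sub.ALU ld.MEM ; 2-wide
t=9 i13:sll.ALU ; tail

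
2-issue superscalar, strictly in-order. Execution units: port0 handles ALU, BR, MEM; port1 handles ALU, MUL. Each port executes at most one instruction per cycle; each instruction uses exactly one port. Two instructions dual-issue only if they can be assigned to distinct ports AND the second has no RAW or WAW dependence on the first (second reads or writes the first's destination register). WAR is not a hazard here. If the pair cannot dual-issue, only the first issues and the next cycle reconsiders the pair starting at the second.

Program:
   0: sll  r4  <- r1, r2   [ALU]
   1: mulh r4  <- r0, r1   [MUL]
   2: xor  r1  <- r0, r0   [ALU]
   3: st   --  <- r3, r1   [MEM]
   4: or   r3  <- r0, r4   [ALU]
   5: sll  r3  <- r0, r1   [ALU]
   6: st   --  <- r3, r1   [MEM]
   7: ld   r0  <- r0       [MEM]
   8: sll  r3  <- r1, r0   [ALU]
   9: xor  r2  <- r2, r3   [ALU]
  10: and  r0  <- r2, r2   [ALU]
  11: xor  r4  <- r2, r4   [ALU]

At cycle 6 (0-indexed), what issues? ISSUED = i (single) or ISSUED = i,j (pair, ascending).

ISSUED = 8

0. sll.ALU @i0  | WAW r4
1. mulh.MUL xor.ALU @i1,i2  | 2-wide
2. st.MEM or.ALU @i3,i4  | 2-wide
3. sll.ALU @i5  | RAW r3
4. st.MEM @i6  | no-port MEM/MEM
5. ld.MEM @i7  | RAW r0
6. sll.ALU @i8  | RAW r3
7. xor.ALU @i9  | RAW r2
8. and.ALU xor.ALU @i10,i11  | 2-wide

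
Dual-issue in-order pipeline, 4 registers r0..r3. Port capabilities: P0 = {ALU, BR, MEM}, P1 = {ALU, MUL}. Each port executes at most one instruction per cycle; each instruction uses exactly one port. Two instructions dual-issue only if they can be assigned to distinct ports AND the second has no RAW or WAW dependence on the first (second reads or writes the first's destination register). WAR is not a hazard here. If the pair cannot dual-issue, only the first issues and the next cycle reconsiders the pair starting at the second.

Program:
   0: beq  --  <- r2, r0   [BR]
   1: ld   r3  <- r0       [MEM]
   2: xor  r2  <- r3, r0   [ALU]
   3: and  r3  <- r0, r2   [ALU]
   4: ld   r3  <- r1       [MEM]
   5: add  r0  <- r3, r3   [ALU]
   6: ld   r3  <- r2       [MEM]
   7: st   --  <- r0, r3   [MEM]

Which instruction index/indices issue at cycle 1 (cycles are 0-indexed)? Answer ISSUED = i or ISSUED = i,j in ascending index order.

  cy0 -> i0 (beq) no-port BR/MEM
  cy1 -> i1 (ld) RAW r3
  cy2 -> i2 (xor) RAW r2
  cy3 -> i3 (and) WAW r3
  cy4 -> i4 (ld) RAW r3
  cy5 -> i5+i6 (add+ld) 2-wide
  cy6 -> i7 (st) tail

ISSUED = 1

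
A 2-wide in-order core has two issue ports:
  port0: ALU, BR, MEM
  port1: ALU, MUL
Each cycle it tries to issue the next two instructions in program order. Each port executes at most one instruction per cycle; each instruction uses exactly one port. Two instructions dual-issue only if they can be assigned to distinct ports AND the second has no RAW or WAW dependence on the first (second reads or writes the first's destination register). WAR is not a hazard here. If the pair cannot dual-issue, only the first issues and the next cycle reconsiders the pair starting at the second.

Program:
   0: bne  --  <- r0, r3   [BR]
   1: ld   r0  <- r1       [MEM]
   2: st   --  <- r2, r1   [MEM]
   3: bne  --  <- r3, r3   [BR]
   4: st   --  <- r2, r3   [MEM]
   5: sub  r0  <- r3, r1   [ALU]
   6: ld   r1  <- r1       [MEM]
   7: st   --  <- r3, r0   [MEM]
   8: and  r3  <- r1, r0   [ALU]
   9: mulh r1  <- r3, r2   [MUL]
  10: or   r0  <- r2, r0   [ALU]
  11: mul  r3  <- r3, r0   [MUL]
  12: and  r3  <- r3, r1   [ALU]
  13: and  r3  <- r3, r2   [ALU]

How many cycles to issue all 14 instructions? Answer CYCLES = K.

CYCLES = 11

t=0 i0:bne ; no-port BR/MEM
t=1 i1:ld ; no-port MEM/MEM
t=2 i2:st ; no-port MEM/BR
t=3 i3:bne ; no-port BR/MEM
t=4 i4+i5:st sub ; pair
t=5 i6:ld ; no-port MEM/MEM
t=6 i7+i8:st and ; pair
t=7 i9+i10:mulh or ; pair
t=8 i11:mul ; RAW+WAW r3
t=9 i12:and ; RAW+WAW r3
t=10 i13:and ; tail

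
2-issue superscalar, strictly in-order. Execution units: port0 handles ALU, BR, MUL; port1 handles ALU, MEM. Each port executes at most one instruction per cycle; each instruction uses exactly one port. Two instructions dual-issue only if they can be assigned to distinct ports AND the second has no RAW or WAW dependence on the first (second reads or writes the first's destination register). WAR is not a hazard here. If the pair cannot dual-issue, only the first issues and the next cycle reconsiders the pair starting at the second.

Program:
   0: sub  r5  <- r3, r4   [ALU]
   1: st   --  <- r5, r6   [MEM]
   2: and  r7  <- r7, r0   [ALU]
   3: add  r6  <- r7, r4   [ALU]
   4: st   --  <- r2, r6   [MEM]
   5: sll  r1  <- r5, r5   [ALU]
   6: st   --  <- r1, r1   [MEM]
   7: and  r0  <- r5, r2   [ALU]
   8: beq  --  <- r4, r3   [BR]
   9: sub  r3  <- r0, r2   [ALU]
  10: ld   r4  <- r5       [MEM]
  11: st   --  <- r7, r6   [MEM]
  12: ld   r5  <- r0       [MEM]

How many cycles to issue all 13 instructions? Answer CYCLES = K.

CYCLES = 9

c0: i0 sub.ALU  RAW r5
c1: i1,i2 st.MEM;and.ALU  dual
c2: i3 add.ALU  RAW r6
c3: i4,i5 st.MEM;sll.ALU  dual
c4: i6,i7 st.MEM;and.ALU  dual
c5: i8,i9 beq.BR;sub.ALU  dual
c6: i10 ld.MEM  no-port MEM/MEM
c7: i11 st.MEM  no-port MEM/MEM
c8: i12 ld.MEM  tail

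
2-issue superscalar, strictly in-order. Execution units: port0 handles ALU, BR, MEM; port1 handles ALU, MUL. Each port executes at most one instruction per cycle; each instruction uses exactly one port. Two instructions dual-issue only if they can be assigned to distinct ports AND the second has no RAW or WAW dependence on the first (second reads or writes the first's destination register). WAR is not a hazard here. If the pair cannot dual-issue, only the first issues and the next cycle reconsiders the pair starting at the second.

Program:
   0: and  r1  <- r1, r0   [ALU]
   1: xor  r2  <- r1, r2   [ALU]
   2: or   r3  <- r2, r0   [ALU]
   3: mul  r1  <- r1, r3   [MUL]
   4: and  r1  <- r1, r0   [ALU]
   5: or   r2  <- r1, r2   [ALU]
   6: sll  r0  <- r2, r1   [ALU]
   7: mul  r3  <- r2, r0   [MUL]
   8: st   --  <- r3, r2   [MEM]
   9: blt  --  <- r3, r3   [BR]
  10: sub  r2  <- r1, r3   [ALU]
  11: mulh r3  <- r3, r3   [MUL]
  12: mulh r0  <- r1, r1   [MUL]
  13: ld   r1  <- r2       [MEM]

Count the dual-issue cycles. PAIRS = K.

c0: i0 and.ALU  RAW r1
c1: i1 xor.ALU  RAW r2
c2: i2 or.ALU  RAW r3
c3: i3 mul.MUL  RAW+WAW r1
c4: i4 and.ALU  RAW r1
c5: i5 or.ALU  RAW r2
c6: i6 sll.ALU  RAW r0
c7: i7 mul.MUL  RAW r3
c8: i8 st.MEM  no-port MEM/BR
c9: i9/i10 blt.BR;sub.ALU  2-wide
c10: i11 mulh.MUL  no-port MUL/MUL
c11: i12/i13 mulh.MUL;ld.MEM  2-wide

PAIRS = 2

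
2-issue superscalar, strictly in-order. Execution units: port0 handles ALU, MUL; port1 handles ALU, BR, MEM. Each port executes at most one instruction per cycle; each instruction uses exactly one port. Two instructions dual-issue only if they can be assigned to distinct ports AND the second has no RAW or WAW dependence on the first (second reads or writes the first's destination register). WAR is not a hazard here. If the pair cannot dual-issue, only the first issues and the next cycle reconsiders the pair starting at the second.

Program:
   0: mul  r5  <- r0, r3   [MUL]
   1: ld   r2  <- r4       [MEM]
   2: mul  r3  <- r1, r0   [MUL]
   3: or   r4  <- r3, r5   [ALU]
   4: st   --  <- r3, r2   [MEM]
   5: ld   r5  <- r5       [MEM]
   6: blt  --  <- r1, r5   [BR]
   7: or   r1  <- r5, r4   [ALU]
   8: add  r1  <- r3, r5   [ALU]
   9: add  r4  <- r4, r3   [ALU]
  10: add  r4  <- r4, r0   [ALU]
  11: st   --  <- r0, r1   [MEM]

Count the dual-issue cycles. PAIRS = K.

[0] i0,i1  mul.MUL;ld.MEM  -- dual
[1] i2  mul.MUL  -- RAW r3
[2] i3,i4  or.ALU;st.MEM  -- dual
[3] i5  ld.MEM  -- no-port MEM/BR
[4] i6,i7  blt.BR;or.ALU  -- dual
[5] i8,i9  add.ALU;add.ALU  -- dual
[6] i10,i11  add.ALU;st.MEM  -- dual

PAIRS = 5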